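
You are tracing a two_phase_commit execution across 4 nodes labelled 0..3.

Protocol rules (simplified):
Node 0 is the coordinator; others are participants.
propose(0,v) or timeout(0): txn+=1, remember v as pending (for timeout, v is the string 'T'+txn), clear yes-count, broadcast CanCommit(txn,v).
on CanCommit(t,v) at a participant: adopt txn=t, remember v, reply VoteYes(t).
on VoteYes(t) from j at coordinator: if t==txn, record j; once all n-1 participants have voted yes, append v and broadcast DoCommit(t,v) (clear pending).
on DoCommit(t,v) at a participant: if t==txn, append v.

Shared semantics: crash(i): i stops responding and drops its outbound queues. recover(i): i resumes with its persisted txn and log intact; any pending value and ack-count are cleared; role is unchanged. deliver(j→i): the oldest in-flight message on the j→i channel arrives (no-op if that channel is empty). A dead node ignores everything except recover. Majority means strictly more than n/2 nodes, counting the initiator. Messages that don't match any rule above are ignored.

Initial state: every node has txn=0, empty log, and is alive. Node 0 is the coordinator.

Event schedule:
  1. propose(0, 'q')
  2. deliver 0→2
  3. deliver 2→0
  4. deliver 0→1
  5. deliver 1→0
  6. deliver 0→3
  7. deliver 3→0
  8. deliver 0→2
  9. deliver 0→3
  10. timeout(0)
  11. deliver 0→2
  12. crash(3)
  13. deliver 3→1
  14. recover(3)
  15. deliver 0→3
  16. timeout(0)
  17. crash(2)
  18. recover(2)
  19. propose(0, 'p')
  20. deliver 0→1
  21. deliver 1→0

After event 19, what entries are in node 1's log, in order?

empty

[1] propose(0,'q') → N0(coor t1 [-])
[2] deliver 0→2 → N2(part t1 [-])
[3] deliver 2→0 → ∅
[4] deliver 0→1 → N1(part t1 [-])
[5] deliver 1→0 → ∅
[6] deliver 0→3 → N3(part t1 [-])
[7] deliver 3→0 → N0(coor t1 [q])
[8] deliver 0→2 → N2(part t1 [q])
[9] deliver 0→3 → N3(part t1 [q])
[10] timeout(0) → N0(coor t2 [q])
[11] deliver 0→2 → N2(part t2 [q])
[12] crash(3) → N3(✗part t1 [q])
[13] deliver 3→1 → ∅
[14] recover(3) → N3(part t1 [q])
[15] deliver 0→3 → N3(part t2 [q])
[16] timeout(0) → N0(coor t3 [q])
[17] crash(2) → N2(✗part t2 [q])
[18] recover(2) → N2(part t2 [q])
[19] propose(0,'p') → N0(coor t4 [q])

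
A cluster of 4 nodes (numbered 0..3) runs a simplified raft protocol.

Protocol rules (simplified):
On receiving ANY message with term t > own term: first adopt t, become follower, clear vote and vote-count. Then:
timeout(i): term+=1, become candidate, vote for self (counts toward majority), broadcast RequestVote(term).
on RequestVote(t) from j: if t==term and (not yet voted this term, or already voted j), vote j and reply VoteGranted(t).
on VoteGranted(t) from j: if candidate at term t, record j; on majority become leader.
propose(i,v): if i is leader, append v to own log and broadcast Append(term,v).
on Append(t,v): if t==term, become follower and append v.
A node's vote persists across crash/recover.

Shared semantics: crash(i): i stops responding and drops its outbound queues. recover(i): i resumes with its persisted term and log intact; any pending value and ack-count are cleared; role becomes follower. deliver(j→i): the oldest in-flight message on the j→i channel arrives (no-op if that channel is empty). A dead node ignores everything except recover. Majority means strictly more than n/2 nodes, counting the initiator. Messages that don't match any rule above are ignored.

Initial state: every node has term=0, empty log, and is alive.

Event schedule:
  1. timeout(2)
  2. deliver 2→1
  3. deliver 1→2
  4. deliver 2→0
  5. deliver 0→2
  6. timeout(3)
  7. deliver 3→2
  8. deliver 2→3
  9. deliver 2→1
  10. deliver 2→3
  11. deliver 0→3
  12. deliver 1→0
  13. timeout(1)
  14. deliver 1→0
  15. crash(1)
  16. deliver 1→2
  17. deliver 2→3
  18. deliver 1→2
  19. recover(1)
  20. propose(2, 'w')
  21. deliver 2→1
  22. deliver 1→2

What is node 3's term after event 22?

1

e1 timeout(2): 2[cand,t=1,-]
e2 deliver 2→1: 1[foll,t=1,-]
e3 deliver 1→2: ·
e4 deliver 2→0: 0[foll,t=1,-]
e5 deliver 0→2: 2[lead,t=1,-]
e6 timeout(3): 3[cand,t=1,-]
e7 deliver 3→2: ·
e8 deliver 2→3: ·
e9 deliver 2→1: ·
e10 deliver 2→3: ·
e11 deliver 0→3: ·
e12 deliver 1→0: ·
e13 timeout(1): 1[cand,t=2,-]
e14 deliver 1→0: 0[foll,t=2,-]
e15 crash(1): 1[✗cand,t=2,-]
e16 deliver 1→2: ·
e17 deliver 2→3: ·
e18 deliver 1→2: ·
e19 recover(1): 1[foll,t=2,-]
e20 propose(2,'w'): 2[lead,t=1,w]
e21 deliver 2→1: ·
e22 deliver 1→2: ·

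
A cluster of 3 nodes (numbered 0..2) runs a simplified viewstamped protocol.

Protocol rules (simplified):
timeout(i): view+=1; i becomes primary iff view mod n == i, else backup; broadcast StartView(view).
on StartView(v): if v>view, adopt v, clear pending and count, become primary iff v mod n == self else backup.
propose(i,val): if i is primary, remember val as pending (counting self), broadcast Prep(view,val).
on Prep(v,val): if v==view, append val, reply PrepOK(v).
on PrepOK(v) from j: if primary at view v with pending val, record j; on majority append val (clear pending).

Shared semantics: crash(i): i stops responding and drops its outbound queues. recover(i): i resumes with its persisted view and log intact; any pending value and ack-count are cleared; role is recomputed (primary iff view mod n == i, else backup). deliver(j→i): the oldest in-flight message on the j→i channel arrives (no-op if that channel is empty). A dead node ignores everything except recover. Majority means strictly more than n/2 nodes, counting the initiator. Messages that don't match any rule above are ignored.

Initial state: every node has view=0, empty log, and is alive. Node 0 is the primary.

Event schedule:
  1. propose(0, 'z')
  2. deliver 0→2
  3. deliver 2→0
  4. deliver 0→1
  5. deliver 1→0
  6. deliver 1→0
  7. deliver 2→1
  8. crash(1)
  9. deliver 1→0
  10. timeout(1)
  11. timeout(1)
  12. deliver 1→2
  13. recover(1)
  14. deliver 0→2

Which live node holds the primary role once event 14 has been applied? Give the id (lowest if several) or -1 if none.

0

1. propose(0,'z'):  nop
2. deliver 0→2:  <2:back v0 z>
3. deliver 2→0:  <0:prim v0 z>
4. deliver 0→1:  <1:back v0 z>
5. deliver 1→0:  nop
6. deliver 1→0:  nop
7. deliver 2→1:  nop
8. crash(1):  <1:✗back v0 z>
9. deliver 1→0:  nop
10. timeout(1):  nop
11. timeout(1):  nop
12. deliver 1→2:  nop
13. recover(1):  <1:back v0 z>
14. deliver 0→2:  nop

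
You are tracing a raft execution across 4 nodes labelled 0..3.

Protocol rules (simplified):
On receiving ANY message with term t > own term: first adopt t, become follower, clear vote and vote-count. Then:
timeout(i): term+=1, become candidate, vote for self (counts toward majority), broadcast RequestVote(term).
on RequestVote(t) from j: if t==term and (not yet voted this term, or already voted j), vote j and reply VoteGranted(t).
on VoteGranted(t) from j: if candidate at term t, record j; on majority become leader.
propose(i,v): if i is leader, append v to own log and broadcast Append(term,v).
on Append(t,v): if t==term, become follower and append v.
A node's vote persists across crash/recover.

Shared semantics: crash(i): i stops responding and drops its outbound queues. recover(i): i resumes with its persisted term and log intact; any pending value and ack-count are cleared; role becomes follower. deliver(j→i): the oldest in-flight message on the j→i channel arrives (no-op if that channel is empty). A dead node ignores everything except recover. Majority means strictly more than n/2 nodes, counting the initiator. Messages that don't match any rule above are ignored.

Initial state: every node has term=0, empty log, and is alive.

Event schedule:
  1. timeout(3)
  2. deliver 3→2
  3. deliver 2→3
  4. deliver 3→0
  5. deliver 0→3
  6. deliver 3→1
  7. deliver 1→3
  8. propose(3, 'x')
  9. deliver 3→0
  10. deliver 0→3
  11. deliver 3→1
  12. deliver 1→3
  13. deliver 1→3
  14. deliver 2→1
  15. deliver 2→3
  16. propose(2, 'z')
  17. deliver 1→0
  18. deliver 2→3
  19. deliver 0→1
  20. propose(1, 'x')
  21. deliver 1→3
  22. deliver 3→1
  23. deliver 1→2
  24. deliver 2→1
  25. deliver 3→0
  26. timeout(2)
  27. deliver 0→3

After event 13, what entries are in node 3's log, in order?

e1 timeout(3): 3[cand,t=1,-]
e2 deliver 3→2: 2[foll,t=1,-]
e3 deliver 2→3: ·
e4 deliver 3→0: 0[foll,t=1,-]
e5 deliver 0→3: 3[lead,t=1,-]
e6 deliver 3→1: 1[foll,t=1,-]
e7 deliver 1→3: ·
e8 propose(3,'x'): 3[lead,t=1,x]
e9 deliver 3→0: 0[foll,t=1,x]
e10 deliver 0→3: ·
e11 deliver 3→1: 1[foll,t=1,x]
e12 deliver 1→3: ·
e13 deliver 1→3: ·

x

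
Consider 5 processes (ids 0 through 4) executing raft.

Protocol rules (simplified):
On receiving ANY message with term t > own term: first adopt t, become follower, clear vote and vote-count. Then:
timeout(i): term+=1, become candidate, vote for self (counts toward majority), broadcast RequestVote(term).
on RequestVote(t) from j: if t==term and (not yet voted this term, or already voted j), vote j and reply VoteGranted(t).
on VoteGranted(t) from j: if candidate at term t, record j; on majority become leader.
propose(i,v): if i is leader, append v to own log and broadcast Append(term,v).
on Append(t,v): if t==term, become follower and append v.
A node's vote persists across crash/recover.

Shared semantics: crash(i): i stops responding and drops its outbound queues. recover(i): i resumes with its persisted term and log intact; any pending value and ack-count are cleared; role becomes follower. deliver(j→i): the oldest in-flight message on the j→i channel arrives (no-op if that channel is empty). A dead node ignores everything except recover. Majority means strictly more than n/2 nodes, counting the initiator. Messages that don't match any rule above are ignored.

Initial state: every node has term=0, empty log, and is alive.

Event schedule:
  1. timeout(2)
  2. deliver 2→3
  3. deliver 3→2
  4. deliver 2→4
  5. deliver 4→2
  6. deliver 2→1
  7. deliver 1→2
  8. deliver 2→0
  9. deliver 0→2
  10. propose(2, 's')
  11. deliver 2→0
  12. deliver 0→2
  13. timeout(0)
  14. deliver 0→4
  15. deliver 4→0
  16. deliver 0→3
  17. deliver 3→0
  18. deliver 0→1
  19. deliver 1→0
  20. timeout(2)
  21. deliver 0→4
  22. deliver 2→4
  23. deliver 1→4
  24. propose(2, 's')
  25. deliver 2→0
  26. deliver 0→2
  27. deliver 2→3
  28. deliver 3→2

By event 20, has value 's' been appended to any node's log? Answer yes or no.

e1 timeout(2): 2[cand,t=1,-]
e2 deliver 2→3: 3[foll,t=1,-]
e3 deliver 3→2: ·
e4 deliver 2→4: 4[foll,t=1,-]
e5 deliver 4→2: 2[lead,t=1,-]
e6 deliver 2→1: 1[foll,t=1,-]
e7 deliver 1→2: ·
e8 deliver 2→0: 0[foll,t=1,-]
e9 deliver 0→2: ·
e10 propose(2,'s'): 2[lead,t=1,s]
e11 deliver 2→0: 0[foll,t=1,s]
e12 deliver 0→2: ·
e13 timeout(0): 0[cand,t=2,s]
e14 deliver 0→4: 4[foll,t=2,-]
e15 deliver 4→0: ·
e16 deliver 0→3: 3[foll,t=2,-]
e17 deliver 3→0: 0[lead,t=2,s]
e18 deliver 0→1: 1[foll,t=2,-]
e19 deliver 1→0: ·
e20 timeout(2): 2[cand,t=2,s]

yes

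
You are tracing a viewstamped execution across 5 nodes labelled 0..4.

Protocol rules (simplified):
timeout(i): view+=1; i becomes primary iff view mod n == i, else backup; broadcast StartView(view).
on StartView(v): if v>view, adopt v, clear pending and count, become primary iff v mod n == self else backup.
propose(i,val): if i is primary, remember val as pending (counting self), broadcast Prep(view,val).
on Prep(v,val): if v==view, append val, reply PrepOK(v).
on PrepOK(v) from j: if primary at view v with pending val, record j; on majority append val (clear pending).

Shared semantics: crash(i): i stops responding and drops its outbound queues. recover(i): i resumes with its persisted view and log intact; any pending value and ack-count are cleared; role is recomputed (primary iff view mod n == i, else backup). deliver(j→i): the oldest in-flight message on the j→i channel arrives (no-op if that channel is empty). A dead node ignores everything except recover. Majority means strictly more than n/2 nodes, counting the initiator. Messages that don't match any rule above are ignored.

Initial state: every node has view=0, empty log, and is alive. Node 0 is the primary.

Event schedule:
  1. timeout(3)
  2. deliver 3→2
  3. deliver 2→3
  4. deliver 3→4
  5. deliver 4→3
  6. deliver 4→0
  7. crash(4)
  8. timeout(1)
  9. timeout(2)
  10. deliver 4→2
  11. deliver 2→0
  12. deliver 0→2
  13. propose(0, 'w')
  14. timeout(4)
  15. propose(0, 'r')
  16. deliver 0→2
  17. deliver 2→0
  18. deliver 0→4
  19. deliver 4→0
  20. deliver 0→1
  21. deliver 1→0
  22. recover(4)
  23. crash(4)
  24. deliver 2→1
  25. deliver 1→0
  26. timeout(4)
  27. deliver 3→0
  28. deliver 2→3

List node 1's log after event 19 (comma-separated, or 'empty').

empty

step 1 timeout(3): 3={back,v=1,log=-}
step 2 deliver 3→2: 2={back,v=1,log=-}
step 3 deliver 2→3: —
step 4 deliver 3→4: 4={back,v=1,log=-}
step 5 deliver 4→3: —
step 6 deliver 4→0: —
step 7 crash(4): 4={✗back,v=1,log=-}
step 8 timeout(1): 1={prim,v=1,log=-}
step 9 timeout(2): 2={prim,v=2,log=-}
step 10 deliver 4→2: —
step 11 deliver 2→0: 0={back,v=2,log=-}
step 12 deliver 0→2: —
step 13 propose(0,'w'): —
step 14 timeout(4): —
step 15 propose(0,'r'): —
step 16 deliver 0→2: —
step 17 deliver 2→0: —
step 18 deliver 0→4: —
step 19 deliver 4→0: —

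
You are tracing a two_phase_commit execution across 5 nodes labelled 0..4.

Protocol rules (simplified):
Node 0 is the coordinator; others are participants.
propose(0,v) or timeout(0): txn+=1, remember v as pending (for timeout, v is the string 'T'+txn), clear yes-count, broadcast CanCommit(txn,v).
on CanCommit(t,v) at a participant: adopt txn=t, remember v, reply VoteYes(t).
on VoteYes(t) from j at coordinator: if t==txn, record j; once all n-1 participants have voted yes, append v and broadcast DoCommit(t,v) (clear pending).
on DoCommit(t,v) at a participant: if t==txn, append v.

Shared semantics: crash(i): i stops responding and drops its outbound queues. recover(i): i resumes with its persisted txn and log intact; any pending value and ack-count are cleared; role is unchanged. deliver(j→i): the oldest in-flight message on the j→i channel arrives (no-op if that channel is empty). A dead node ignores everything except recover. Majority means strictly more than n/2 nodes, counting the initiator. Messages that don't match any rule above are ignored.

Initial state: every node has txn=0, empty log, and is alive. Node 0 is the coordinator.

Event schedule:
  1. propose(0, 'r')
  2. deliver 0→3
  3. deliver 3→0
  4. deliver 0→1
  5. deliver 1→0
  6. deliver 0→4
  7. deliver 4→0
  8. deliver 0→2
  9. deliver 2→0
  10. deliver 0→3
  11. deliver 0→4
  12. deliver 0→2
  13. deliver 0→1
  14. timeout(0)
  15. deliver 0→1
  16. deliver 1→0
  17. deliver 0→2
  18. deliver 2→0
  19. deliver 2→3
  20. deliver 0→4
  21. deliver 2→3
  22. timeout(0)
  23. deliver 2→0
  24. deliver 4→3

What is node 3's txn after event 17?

[1] propose(0,'r') → N0(coor t1 [-])
[2] deliver 0→3 → N3(part t1 [-])
[3] deliver 3→0 → ∅
[4] deliver 0→1 → N1(part t1 [-])
[5] deliver 1→0 → ∅
[6] deliver 0→4 → N4(part t1 [-])
[7] deliver 4→0 → ∅
[8] deliver 0→2 → N2(part t1 [-])
[9] deliver 2→0 → N0(coor t1 [r])
[10] deliver 0→3 → N3(part t1 [r])
[11] deliver 0→4 → N4(part t1 [r])
[12] deliver 0→2 → N2(part t1 [r])
[13] deliver 0→1 → N1(part t1 [r])
[14] timeout(0) → N0(coor t2 [r])
[15] deliver 0→1 → N1(part t2 [r])
[16] deliver 1→0 → ∅
[17] deliver 0→2 → N2(part t2 [r])

1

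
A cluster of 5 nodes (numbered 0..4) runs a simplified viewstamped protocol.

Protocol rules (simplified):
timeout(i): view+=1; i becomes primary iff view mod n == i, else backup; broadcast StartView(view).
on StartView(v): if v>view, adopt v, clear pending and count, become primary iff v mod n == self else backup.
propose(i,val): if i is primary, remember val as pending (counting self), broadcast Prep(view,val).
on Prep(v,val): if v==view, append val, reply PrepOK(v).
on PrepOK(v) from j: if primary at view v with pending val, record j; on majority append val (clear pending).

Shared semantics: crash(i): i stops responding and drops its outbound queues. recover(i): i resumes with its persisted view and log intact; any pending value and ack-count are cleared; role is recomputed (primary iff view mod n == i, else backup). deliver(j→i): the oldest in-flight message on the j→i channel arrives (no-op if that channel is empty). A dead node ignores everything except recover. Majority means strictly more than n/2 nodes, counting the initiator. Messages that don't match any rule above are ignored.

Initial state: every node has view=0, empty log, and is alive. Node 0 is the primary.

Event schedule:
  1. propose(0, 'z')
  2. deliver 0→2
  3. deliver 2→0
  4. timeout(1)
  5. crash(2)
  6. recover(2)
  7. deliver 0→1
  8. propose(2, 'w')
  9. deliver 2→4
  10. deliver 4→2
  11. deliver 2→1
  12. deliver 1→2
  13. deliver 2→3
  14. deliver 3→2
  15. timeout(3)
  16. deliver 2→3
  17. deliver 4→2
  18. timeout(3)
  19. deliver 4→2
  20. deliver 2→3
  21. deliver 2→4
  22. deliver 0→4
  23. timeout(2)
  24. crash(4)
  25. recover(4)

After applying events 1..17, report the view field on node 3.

1

e1 propose(0,'z'): ·
e2 deliver 0→2: 2[back,v=0,z]
e3 deliver 2→0: ·
e4 timeout(1): 1[prim,v=1,-]
e5 crash(2): 2[✗back,v=0,z]
e6 recover(2): 2[back,v=0,z]
e7 deliver 0→1: ·
e8 propose(2,'w'): ·
e9 deliver 2→4: ·
e10 deliver 4→2: ·
e11 deliver 2→1: ·
e12 deliver 1→2: 2[back,v=1,z]
e13 deliver 2→3: ·
e14 deliver 3→2: ·
e15 timeout(3): 3[back,v=1,-]
e16 deliver 2→3: ·
e17 deliver 4→2: ·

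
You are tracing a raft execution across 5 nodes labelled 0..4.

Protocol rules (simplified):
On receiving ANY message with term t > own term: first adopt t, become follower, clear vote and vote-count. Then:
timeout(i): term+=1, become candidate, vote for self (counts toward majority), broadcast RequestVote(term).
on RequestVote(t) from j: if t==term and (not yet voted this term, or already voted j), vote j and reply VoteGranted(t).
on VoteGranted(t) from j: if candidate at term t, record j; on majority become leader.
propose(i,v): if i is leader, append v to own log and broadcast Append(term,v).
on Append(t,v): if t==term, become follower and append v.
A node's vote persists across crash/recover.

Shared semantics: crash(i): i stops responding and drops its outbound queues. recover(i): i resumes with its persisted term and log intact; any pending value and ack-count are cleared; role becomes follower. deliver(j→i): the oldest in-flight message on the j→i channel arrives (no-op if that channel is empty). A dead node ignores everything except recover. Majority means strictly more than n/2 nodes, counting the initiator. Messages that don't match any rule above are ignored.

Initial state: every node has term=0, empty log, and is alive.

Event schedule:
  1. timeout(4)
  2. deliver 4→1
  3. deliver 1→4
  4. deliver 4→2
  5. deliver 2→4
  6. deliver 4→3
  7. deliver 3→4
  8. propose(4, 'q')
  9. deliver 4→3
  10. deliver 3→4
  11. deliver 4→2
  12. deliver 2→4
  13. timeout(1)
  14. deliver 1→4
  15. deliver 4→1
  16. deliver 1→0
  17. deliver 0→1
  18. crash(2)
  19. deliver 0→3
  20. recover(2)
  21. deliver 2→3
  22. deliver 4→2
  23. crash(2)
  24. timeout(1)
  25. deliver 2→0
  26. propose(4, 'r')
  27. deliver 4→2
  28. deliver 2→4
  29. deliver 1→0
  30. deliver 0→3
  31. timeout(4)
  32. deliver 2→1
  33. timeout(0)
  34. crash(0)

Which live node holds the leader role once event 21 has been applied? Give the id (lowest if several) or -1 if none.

e1 timeout(4): 4[cand,t=1,-]
e2 deliver 4→1: 1[foll,t=1,-]
e3 deliver 1→4: ·
e4 deliver 4→2: 2[foll,t=1,-]
e5 deliver 2→4: 4[lead,t=1,-]
e6 deliver 4→3: 3[foll,t=1,-]
e7 deliver 3→4: ·
e8 propose(4,'q'): 4[lead,t=1,q]
e9 deliver 4→3: 3[foll,t=1,q]
e10 deliver 3→4: ·
e11 deliver 4→2: 2[foll,t=1,q]
e12 deliver 2→4: ·
e13 timeout(1): 1[cand,t=2,-]
e14 deliver 1→4: 4[foll,t=2,q]
e15 deliver 4→1: ·
e16 deliver 1→0: 0[foll,t=2,-]
e17 deliver 0→1: ·
e18 crash(2): 2[✗foll,t=1,q]
e19 deliver 0→3: ·
e20 recover(2): 2[foll,t=1,q]
e21 deliver 2→3: ·

-1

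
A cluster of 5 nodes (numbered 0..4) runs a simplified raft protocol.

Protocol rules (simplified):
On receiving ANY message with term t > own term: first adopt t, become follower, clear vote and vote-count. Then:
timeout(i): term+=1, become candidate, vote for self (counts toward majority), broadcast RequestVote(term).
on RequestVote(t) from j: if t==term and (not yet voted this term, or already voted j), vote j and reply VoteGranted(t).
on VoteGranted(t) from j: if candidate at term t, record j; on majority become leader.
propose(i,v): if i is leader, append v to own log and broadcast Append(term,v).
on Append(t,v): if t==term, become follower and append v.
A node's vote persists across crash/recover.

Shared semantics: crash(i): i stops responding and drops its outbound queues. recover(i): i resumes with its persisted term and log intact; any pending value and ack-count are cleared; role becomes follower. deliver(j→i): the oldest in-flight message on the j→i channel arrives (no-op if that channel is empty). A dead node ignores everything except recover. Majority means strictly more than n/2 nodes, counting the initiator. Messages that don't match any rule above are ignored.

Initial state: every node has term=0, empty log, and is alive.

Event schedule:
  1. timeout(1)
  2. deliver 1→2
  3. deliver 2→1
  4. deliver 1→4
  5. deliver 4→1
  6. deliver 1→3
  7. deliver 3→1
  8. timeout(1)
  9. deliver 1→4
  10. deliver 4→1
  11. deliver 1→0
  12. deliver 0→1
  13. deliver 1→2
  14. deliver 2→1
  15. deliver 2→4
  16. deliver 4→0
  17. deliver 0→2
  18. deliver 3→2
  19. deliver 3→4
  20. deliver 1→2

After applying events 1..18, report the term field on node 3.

1

[1] timeout(1) → N1(cand t1 [-])
[2] deliver 1→2 → N2(foll t1 [-])
[3] deliver 2→1 → ∅
[4] deliver 1→4 → N4(foll t1 [-])
[5] deliver 4→1 → N1(lead t1 [-])
[6] deliver 1→3 → N3(foll t1 [-])
[7] deliver 3→1 → ∅
[8] timeout(1) → N1(cand t2 [-])
[9] deliver 1→4 → N4(foll t2 [-])
[10] deliver 4→1 → ∅
[11] deliver 1→0 → N0(foll t1 [-])
[12] deliver 0→1 → ∅
[13] deliver 1→2 → N2(foll t2 [-])
[14] deliver 2→1 → N1(lead t2 [-])
[15] deliver 2→4 → ∅
[16] deliver 4→0 → ∅
[17] deliver 0→2 → ∅
[18] deliver 3→2 → ∅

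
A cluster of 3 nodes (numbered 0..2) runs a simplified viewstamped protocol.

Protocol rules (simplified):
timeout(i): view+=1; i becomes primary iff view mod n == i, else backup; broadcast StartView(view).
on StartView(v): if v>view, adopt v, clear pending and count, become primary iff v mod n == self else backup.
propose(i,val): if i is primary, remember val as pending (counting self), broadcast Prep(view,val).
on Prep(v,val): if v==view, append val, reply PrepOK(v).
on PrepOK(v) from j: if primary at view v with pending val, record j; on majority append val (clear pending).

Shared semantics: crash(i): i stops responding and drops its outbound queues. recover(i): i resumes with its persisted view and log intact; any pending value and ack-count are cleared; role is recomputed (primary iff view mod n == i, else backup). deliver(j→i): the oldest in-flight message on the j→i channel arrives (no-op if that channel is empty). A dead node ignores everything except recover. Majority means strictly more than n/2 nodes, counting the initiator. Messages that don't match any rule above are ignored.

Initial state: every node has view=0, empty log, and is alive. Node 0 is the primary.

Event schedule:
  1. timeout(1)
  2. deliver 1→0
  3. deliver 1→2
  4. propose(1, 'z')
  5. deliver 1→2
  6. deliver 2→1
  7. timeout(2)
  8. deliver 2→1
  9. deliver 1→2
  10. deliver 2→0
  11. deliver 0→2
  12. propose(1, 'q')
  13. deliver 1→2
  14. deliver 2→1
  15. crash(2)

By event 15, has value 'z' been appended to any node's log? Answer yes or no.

yes

step 1 timeout(1): 1={prim,v=1,log=-}
step 2 deliver 1→0: 0={back,v=1,log=-}
step 3 deliver 1→2: 2={back,v=1,log=-}
step 4 propose(1,'z'): —
step 5 deliver 1→2: 2={back,v=1,log=z}
step 6 deliver 2→1: 1={prim,v=1,log=z}
step 7 timeout(2): 2={prim,v=2,log=z}
step 8 deliver 2→1: 1={back,v=2,log=z}
step 9 deliver 1→2: —
step 10 deliver 2→0: 0={back,v=2,log=-}
step 11 deliver 0→2: —
step 12 propose(1,'q'): —
step 13 deliver 1→2: —
step 14 deliver 2→1: —
step 15 crash(2): 2={✗prim,v=2,log=z}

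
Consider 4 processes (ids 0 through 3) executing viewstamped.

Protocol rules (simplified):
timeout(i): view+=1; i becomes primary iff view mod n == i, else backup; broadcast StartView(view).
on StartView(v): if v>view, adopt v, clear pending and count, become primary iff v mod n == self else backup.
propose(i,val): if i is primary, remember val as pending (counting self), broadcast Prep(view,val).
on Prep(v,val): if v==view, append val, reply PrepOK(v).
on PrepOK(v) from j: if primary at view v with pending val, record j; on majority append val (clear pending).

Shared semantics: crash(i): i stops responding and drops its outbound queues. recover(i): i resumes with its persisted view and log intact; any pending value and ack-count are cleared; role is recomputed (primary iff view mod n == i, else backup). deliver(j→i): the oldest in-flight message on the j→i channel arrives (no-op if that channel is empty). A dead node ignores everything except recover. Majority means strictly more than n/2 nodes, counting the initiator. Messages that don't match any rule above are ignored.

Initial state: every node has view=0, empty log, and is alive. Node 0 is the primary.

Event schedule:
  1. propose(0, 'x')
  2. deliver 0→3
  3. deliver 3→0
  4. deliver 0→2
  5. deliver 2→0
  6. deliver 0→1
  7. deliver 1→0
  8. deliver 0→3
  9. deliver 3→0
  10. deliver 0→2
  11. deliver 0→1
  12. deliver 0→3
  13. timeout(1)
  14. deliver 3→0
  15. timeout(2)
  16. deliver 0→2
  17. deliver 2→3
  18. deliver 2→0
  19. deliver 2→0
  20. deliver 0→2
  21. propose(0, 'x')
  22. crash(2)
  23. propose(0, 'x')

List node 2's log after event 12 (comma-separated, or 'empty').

x

after 1 — propose(0,'x'): ·
after 2 — deliver 0→3: n3:back/v0/[x]
after 3 — deliver 3→0: ·
after 4 — deliver 0→2: n2:back/v0/[x]
after 5 — deliver 2→0: n0:prim/v0/[x]
after 6 — deliver 0→1: n1:back/v0/[x]
after 7 — deliver 1→0: ·
after 8 — deliver 0→3: ·
after 9 — deliver 3→0: ·
after 10 — deliver 0→2: ·
after 11 — deliver 0→1: ·
after 12 — deliver 0→3: ·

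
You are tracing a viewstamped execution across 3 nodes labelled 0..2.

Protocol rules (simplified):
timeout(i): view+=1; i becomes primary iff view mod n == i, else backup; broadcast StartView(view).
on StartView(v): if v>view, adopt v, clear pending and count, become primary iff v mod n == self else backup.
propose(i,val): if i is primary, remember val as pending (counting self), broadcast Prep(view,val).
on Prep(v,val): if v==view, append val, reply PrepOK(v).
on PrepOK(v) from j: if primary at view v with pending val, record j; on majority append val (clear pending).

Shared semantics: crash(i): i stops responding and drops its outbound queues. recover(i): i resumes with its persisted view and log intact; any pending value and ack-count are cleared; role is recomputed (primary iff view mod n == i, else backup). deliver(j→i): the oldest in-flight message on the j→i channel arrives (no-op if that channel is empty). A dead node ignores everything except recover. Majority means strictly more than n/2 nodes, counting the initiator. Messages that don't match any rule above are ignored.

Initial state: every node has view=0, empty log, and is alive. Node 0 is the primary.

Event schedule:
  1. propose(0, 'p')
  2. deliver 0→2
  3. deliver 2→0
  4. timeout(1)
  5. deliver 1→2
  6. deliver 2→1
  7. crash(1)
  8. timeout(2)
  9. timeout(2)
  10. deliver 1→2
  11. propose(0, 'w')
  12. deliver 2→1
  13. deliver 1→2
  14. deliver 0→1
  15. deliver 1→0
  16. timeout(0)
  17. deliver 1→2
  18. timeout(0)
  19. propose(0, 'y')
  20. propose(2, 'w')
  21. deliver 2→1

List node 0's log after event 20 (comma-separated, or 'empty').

after 1 — propose(0,'p'): ·
after 2 — deliver 0→2: n2:back/v0/[p]
after 3 — deliver 2→0: n0:prim/v0/[p]
after 4 — timeout(1): n1:prim/v1/[-]
after 5 — deliver 1→2: n2:back/v1/[p]
after 6 — deliver 2→1: ·
after 7 — crash(1): n1:✗prim/v1/[-]
after 8 — timeout(2): n2:prim/v2/[p]
after 9 — timeout(2): n2:back/v3/[p]
after 10 — deliver 1→2: ·
after 11 — propose(0,'w'): ·
after 12 — deliver 2→1: ·
after 13 — deliver 1→2: ·
after 14 — deliver 0→1: ·
after 15 — deliver 1→0: ·
after 16 — timeout(0): n0:back/v1/[p]
after 17 — deliver 1→2: ·
after 18 — timeout(0): n0:back/v2/[p]
after 19 — propose(0,'y'): ·
after 20 — propose(2,'w'): ·

p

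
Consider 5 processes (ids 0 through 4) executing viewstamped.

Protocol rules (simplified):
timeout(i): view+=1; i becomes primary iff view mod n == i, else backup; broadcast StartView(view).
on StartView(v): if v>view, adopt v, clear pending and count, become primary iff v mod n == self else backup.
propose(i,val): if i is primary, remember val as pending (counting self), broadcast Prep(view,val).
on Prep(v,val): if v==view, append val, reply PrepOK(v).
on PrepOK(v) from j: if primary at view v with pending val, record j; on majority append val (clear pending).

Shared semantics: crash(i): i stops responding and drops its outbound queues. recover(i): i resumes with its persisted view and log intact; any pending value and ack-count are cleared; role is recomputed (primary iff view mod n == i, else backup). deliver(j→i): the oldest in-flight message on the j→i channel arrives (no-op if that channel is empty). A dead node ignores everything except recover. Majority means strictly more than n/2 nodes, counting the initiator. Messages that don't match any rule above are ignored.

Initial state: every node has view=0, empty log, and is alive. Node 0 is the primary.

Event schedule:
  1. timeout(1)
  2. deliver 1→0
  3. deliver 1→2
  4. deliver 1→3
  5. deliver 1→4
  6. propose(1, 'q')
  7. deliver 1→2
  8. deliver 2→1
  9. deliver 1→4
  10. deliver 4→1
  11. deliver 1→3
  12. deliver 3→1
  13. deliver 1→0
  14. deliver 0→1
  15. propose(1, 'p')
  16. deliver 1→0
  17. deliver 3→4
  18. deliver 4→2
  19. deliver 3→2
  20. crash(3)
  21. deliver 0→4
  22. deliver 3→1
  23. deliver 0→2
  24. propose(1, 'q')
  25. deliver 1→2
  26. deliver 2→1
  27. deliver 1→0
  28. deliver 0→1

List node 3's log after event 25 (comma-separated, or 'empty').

q

1. timeout(1):  <1:prim v1 ->
2. deliver 1→0:  <0:back v1 ->
3. deliver 1→2:  <2:back v1 ->
4. deliver 1→3:  <3:back v1 ->
5. deliver 1→4:  <4:back v1 ->
6. propose(1,'q'):  nop
7. deliver 1→2:  <2:back v1 q>
8. deliver 2→1:  nop
9. deliver 1→4:  <4:back v1 q>
10. deliver 4→1:  <1:prim v1 q>
11. deliver 1→3:  <3:back v1 q>
12. deliver 3→1:  nop
13. deliver 1→0:  <0:back v1 q>
14. deliver 0→1:  nop
15. propose(1,'p'):  nop
16. deliver 1→0:  <0:back v1 q,p>
17. deliver 3→4:  nop
18. deliver 4→2:  nop
19. deliver 3→2:  nop
20. crash(3):  <3:✗back v1 q>
21. deliver 0→4:  nop
22. deliver 3→1:  nop
23. deliver 0→2:  nop
24. propose(1,'q'):  nop
25. deliver 1→2:  <2:back v1 q,p>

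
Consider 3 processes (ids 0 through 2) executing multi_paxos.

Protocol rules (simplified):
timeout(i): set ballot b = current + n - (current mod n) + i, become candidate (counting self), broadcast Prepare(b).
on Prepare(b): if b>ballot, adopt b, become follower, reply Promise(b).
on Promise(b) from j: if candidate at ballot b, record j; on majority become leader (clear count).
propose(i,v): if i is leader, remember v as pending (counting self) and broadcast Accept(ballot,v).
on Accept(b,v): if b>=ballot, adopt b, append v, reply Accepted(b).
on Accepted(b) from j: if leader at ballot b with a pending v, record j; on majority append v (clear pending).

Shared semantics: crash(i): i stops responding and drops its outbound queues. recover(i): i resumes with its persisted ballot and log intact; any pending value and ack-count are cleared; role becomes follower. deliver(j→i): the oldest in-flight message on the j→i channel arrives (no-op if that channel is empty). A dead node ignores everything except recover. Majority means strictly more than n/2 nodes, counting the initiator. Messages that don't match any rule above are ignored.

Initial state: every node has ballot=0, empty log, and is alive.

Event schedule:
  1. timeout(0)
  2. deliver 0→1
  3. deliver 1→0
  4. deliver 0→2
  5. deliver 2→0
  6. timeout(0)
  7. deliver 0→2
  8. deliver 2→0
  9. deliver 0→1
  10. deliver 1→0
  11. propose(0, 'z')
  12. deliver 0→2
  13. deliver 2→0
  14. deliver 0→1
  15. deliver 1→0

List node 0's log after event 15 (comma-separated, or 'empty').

[1] timeout(0) → N0(cand b3 [-])
[2] deliver 0→1 → N1(foll b3 [-])
[3] deliver 1→0 → N0(lead b3 [-])
[4] deliver 0→2 → N2(foll b3 [-])
[5] deliver 2→0 → ∅
[6] timeout(0) → N0(cand b6 [-])
[7] deliver 0→2 → N2(foll b6 [-])
[8] deliver 2→0 → N0(lead b6 [-])
[9] deliver 0→1 → N1(foll b6 [-])
[10] deliver 1→0 → ∅
[11] propose(0,'z') → ∅
[12] deliver 0→2 → N2(foll b6 [z])
[13] deliver 2→0 → N0(lead b6 [z])
[14] deliver 0→1 → N1(foll b6 [z])
[15] deliver 1→0 → ∅

z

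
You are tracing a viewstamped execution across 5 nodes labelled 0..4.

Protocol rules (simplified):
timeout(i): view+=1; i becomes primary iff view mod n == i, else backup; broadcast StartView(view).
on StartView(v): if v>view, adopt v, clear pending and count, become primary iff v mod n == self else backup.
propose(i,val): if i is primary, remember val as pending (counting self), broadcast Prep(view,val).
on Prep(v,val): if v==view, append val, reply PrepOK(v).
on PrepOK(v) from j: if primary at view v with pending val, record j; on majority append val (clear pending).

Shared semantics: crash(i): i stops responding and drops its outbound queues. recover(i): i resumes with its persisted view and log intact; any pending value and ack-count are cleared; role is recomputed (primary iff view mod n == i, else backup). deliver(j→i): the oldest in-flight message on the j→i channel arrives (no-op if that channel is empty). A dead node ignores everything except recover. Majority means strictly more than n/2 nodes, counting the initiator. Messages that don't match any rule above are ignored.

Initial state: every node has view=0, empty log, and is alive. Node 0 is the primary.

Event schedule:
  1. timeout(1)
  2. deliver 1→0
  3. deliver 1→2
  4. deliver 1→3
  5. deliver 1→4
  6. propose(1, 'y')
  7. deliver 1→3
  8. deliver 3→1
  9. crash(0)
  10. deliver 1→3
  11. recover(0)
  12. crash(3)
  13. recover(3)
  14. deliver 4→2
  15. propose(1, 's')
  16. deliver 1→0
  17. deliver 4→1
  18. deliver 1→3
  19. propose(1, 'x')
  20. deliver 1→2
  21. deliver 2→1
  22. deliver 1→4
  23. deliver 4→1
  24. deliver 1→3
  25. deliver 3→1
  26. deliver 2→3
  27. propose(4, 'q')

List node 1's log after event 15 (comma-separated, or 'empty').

step 1 timeout(1): 1={prim,v=1,log=-}
step 2 deliver 1→0: 0={back,v=1,log=-}
step 3 deliver 1→2: 2={back,v=1,log=-}
step 4 deliver 1→3: 3={back,v=1,log=-}
step 5 deliver 1→4: 4={back,v=1,log=-}
step 6 propose(1,'y'): —
step 7 deliver 1→3: 3={back,v=1,log=y}
step 8 deliver 3→1: —
step 9 crash(0): 0={✗back,v=1,log=-}
step 10 deliver 1→3: —
step 11 recover(0): 0={back,v=1,log=-}
step 12 crash(3): 3={✗back,v=1,log=y}
step 13 recover(3): 3={back,v=1,log=y}
step 14 deliver 4→2: —
step 15 propose(1,'s'): —

empty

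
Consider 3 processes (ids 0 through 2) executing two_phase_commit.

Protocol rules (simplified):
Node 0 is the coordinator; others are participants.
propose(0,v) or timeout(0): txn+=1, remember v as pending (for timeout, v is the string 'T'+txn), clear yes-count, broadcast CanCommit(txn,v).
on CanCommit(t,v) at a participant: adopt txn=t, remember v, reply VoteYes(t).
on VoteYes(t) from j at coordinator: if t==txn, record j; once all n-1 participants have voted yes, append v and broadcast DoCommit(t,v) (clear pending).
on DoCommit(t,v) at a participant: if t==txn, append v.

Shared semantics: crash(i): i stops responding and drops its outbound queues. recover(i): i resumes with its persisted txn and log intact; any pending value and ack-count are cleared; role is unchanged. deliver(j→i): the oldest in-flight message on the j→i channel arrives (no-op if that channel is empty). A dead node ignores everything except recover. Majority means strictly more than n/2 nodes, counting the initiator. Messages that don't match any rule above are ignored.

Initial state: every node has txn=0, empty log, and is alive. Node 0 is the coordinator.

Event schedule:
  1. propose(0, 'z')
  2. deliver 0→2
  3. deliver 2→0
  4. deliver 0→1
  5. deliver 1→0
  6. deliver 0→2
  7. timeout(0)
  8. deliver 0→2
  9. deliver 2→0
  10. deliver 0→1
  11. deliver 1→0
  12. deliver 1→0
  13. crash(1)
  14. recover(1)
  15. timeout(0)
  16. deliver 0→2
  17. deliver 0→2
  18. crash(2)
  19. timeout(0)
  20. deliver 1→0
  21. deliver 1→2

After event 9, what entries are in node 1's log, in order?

empty

[1] propose(0,'z') → N0(coor t1 [-])
[2] deliver 0→2 → N2(part t1 [-])
[3] deliver 2→0 → ∅
[4] deliver 0→1 → N1(part t1 [-])
[5] deliver 1→0 → N0(coor t1 [z])
[6] deliver 0→2 → N2(part t1 [z])
[7] timeout(0) → N0(coor t2 [z])
[8] deliver 0→2 → N2(part t2 [z])
[9] deliver 2→0 → ∅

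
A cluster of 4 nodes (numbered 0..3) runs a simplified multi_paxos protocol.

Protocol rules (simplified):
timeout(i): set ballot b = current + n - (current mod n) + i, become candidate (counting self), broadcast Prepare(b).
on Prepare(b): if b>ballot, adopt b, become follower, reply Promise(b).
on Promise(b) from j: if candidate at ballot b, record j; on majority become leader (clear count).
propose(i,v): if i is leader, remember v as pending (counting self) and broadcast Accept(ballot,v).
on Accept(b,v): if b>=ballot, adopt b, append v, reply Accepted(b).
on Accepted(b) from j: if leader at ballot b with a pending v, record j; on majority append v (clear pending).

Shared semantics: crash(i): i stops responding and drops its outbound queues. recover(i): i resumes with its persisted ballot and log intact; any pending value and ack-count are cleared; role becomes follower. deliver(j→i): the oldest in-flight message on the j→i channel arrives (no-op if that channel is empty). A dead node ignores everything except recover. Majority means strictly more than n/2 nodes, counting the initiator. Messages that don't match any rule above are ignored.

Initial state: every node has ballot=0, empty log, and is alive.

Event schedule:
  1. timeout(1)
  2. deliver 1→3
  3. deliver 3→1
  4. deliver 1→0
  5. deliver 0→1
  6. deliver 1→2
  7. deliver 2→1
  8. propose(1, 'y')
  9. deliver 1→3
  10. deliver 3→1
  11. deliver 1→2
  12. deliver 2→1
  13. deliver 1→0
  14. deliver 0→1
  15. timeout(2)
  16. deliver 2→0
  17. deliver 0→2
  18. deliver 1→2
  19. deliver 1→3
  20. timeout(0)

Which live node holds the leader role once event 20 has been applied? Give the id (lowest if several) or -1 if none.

1

after 1 — timeout(1): n1:cand/b5/[-]
after 2 — deliver 1→3: n3:foll/b5/[-]
after 3 — deliver 3→1: ·
after 4 — deliver 1→0: n0:foll/b5/[-]
after 5 — deliver 0→1: n1:lead/b5/[-]
after 6 — deliver 1→2: n2:foll/b5/[-]
after 7 — deliver 2→1: ·
after 8 — propose(1,'y'): ·
after 9 — deliver 1→3: n3:foll/b5/[y]
after 10 — deliver 3→1: ·
after 11 — deliver 1→2: n2:foll/b5/[y]
after 12 — deliver 2→1: n1:lead/b5/[y]
after 13 — deliver 1→0: n0:foll/b5/[y]
after 14 — deliver 0→1: ·
after 15 — timeout(2): n2:cand/b10/[y]
after 16 — deliver 2→0: n0:foll/b10/[y]
after 17 — deliver 0→2: ·
after 18 — deliver 1→2: ·
after 19 — deliver 1→3: ·
after 20 — timeout(0): n0:cand/b12/[y]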